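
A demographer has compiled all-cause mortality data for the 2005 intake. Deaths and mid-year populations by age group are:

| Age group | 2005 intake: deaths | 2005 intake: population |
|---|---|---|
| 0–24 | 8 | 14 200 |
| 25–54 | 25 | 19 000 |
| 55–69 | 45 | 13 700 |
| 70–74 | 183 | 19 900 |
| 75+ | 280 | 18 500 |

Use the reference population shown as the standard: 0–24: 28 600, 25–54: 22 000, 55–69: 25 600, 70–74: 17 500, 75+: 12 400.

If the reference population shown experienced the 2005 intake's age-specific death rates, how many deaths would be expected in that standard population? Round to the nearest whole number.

Age-specific rates per 1 000 for the 2005 intake: 0.563, 1.316, 3.285, 9.196, 15.135.
Expected deaths = Σ (standard pop × age-specific rate ÷ 1 000)
= 28 600×0.563/1 000 + 22 000×1.316/1 000 + 25 600×3.285/1 000 + 17 500×9.196/1 000 + 12 400×15.135/1 000
= 16.11 + 28.95 + 84.09 + 160.93 + 187.68 = 477.75.

478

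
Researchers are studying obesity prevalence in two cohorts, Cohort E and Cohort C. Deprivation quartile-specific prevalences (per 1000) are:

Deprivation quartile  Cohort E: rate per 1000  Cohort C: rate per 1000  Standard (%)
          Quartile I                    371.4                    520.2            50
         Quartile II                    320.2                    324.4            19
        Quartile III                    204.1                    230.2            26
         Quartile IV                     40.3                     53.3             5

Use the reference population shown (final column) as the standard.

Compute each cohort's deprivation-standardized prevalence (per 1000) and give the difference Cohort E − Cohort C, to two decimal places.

Standard weights: 0.50, 0.19, 0.26, 0.05.
Cohort E: 0.5000×371.4 + 0.1900×320.2 + 0.2600×204.1 + 0.0500×40.3 = 301.6190 per 1000.
Cohort C: 0.5000×520.2 + 0.1900×324.4 + 0.2600×230.2 + 0.0500×53.3 = 384.2530 per 1000.
Difference = 301.6190 − 384.2530 = -82.6340.

-82.63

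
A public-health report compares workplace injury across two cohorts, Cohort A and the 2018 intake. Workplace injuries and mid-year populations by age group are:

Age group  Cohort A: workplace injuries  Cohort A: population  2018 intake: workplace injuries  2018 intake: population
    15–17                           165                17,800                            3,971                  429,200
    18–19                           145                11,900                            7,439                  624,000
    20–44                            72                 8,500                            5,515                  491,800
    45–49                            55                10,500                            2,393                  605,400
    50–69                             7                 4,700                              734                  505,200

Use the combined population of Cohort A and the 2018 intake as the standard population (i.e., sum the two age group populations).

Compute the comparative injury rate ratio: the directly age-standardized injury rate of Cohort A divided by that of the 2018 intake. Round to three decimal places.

0.981

Age-specific rates per 10,000 for Cohort A: 92.70, 121.85, 84.71, 52.38, 14.89.
For the 2018 intake: 92.52, 119.21, 112.14, 39.53, 14.53.
Combined standard total = 2,709,000; weights = 0.1650, 0.2347, 0.1847, 0.2274, 0.1882.
Cohort A: 0.1650×92.70 + 0.2347×121.85 + 0.1847×84.71 + 0.2274×52.38 + 0.1882×14.89 = 74.2536 per 10,000.
The 2018 intake: 0.1650×92.52 + 0.2347×119.21 + 0.1847×112.14 + 0.2274×39.53 + 0.1882×14.53 = 75.6818 per 10,000.
Ratio = 74.2536 ÷ 75.6818 = 0.98113.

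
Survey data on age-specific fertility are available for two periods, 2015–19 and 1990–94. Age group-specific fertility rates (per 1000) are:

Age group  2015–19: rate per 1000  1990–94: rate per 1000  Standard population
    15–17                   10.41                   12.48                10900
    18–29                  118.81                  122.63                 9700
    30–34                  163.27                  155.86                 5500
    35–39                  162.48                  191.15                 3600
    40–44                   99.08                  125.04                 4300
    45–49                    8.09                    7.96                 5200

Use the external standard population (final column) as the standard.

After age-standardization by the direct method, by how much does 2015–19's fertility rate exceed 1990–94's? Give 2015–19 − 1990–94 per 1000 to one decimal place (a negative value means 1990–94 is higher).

Standard total = 39200; weights = 0.2781, 0.2474, 0.1403, 0.0918, 0.1097, 0.1327.
2015–19: 0.2781×10.41 + 0.2474×118.81 + 0.1403×163.27 + 0.0918×162.48 + 0.1097×99.08 + 0.1327×8.09 = 82.0651 per 1000.
1990–94: 0.2781×12.48 + 0.2474×122.63 + 0.1403×155.86 + 0.0918×191.15 + 0.1097×125.04 + 0.1327×7.96 = 88.0096 per 1000.
Difference = 82.0651 − 88.0096 = -5.9445.

-5.9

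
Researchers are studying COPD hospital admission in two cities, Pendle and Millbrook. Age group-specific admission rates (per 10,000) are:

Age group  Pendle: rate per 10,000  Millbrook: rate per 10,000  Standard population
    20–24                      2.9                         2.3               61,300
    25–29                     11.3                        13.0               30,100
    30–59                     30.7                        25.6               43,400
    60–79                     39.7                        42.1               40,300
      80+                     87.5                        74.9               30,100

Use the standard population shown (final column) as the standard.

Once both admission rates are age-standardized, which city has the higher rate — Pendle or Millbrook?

Pendle

Standard total = 205,200; weights = 0.2987, 0.1467, 0.2115, 0.1964, 0.1467.
Pendle: 0.2987×2.9 + 0.1467×11.3 + 0.2115×30.7 + 0.1964×39.7 + 0.1467×87.5 = 29.6488 per 10,000.
Millbrook: 0.2987×2.3 + 0.1467×13.0 + 0.2115×25.6 + 0.1964×42.1 + 0.1467×74.9 = 27.2634 per 10,000.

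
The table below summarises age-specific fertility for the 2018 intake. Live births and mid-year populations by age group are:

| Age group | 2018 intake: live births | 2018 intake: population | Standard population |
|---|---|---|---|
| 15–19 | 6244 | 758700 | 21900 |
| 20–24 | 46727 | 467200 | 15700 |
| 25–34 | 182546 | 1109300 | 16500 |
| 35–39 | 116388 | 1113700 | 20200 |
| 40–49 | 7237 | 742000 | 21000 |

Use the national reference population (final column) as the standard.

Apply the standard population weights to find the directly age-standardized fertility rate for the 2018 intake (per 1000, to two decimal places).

71.16

Age-specific rates per 1000 for the 2018 intake: 8.230, 100.015, 164.560, 104.506, 9.753.
Standard total = 95300; weights = 0.2298, 0.1647, 0.1731, 0.2120, 0.2204.
Standardized rate: 0.2298×8.230 + 0.1647×100.015 + 0.1731×164.560 + 0.2120×104.506 + 0.2204×9.753 = 71.1599 per 1000.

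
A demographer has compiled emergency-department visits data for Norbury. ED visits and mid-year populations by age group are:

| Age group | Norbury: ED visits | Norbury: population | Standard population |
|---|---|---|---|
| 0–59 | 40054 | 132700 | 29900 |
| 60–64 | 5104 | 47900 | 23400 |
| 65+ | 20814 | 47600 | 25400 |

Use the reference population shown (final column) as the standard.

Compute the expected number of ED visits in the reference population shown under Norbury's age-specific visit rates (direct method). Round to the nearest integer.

Age-specific rates per 1000 for Norbury: 301.839, 106.555, 437.269.
Expected ED visits = Σ (standard pop × age-specific rate ÷ 1000)
= 29900×301.839/1000 + 23400×106.555/1000 + 25400×437.269/1000
= 9024.98 + 2493.39 + 11106.63 = 22625.00.

22625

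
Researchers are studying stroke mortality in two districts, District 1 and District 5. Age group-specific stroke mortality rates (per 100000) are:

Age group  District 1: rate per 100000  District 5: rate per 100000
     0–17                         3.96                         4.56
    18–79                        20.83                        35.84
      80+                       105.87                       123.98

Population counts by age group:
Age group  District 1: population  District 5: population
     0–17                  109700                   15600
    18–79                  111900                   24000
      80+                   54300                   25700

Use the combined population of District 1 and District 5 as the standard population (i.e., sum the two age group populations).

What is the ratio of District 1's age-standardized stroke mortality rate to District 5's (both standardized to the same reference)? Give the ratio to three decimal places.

0.768

Combined standard total = 341200; weights = 0.3672, 0.3983, 0.2345.
District 1: 0.3672×3.96 + 0.3983×20.83 + 0.2345×105.87 = 34.5738 per 100000.
District 5: 0.3672×4.56 + 0.3983×35.84 + 0.2345×123.98 = 45.0188 per 100000.
Ratio = 34.5738 ÷ 45.0188 = 0.76799.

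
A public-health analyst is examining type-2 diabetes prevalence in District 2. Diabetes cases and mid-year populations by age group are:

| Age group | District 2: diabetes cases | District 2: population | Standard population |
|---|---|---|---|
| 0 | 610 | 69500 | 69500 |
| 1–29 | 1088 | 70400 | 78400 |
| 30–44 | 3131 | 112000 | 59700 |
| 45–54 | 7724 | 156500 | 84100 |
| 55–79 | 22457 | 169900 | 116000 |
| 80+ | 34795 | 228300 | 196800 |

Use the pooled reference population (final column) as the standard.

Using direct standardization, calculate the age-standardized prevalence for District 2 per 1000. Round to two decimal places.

Age-specific rates per 1000 for District 2: 8.777, 15.455, 27.955, 49.355, 132.178, 152.409.
Standard total = 604500; weights = 0.1150, 0.1297, 0.0988, 0.1391, 0.1919, 0.3256.
Standardized rate: 0.1150×8.777 + 0.1297×15.455 + 0.0988×27.955 + 0.1391×49.355 + 0.1919×132.178 + 0.3256×152.409 = 87.6229 per 1000.

87.62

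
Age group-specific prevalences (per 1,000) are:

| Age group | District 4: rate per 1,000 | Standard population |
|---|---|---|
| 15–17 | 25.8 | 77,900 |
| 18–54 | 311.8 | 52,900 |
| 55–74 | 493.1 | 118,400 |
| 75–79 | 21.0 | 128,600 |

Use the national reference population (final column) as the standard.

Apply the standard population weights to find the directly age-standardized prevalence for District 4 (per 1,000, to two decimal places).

Standard total = 377,800; weights = 0.2062, 0.1400, 0.3134, 0.3404.
Standardized rate: 0.2062×25.8 + 0.1400×311.8 + 0.3134×493.1 + 0.3404×21.0 = 210.6609 per 1,000.

210.66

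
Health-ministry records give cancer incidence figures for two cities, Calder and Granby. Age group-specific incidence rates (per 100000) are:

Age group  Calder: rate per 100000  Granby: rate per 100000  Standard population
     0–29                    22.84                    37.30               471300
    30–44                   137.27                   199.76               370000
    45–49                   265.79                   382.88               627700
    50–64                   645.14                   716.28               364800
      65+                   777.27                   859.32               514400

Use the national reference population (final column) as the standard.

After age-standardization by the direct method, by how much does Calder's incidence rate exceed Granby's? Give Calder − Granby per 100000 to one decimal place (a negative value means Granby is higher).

Standard total = 2348200; weights = 0.2007, 0.1576, 0.2673, 0.1554, 0.2191.
Calder: 0.2007×22.84 + 0.1576×137.27 + 0.2673×265.79 + 0.1554×645.14 + 0.2191×777.27 = 367.7564 per 100000.
Granby: 0.2007×37.30 + 0.1576×199.76 + 0.2673×382.88 + 0.1554×716.28 + 0.2191×859.32 = 440.8303 per 100000.
Difference = 367.7564 − 440.8303 = -73.0739.

-73.1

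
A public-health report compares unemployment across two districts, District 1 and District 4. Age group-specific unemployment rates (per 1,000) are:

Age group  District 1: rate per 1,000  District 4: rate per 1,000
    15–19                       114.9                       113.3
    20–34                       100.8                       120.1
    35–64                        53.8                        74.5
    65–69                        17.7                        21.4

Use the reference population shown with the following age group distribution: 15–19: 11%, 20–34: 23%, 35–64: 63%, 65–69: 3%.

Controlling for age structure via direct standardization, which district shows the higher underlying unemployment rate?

District 4

Standard weights: 0.11, 0.23, 0.63, 0.03.
District 1: 0.1100×114.9 + 0.2300×100.8 + 0.6300×53.8 + 0.0300×17.7 = 70.2480 per 1,000.
District 4: 0.1100×113.3 + 0.2300×120.1 + 0.6300×74.5 + 0.0300×21.4 = 87.6630 per 1,000.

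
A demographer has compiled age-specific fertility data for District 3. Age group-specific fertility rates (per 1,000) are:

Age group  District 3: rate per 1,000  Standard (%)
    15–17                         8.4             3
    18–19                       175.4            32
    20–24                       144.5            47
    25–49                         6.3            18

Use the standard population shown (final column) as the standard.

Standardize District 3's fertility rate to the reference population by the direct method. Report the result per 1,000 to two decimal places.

125.43

Standard weights: 0.03, 0.32, 0.47, 0.18.
Standardized rate: 0.0300×8.4 + 0.3200×175.4 + 0.4700×144.5 + 0.1800×6.3 = 125.4290 per 1,000.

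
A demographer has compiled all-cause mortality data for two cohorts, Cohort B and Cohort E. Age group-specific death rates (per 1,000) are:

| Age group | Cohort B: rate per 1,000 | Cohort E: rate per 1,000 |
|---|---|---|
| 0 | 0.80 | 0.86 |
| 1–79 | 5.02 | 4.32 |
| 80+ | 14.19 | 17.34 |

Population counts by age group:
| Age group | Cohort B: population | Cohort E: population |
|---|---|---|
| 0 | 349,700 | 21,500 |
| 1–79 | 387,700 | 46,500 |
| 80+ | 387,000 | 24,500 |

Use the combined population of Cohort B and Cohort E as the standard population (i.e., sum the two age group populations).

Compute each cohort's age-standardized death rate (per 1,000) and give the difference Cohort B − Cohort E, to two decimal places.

Combined standard total = 1,216,900; weights = 0.3050, 0.3568, 0.3382.
Cohort B: 0.3050×0.80 + 0.3568×5.02 + 0.3382×14.19 = 6.8336 per 1,000.
Cohort E: 0.3050×0.86 + 0.3568×4.32 + 0.3382×17.34 = 7.6673 per 1,000.
Difference = 6.8336 − 7.6673 = -0.8337.

-0.83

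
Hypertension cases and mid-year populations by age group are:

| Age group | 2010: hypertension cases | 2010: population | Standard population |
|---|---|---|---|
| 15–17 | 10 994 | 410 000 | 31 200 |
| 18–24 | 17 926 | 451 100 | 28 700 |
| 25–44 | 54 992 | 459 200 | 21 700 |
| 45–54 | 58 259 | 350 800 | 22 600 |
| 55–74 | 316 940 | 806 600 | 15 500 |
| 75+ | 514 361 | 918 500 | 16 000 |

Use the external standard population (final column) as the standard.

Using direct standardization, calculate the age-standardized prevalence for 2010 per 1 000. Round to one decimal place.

172.3

Age-specific rates per 1 000 for 2010: 26.815, 39.738, 119.756, 166.075, 392.933, 560.001.
Standard total = 135 700; weights = 0.2299, 0.2115, 0.1599, 0.1665, 0.1142, 0.1179.
Standardized rate: 0.2299×26.815 + 0.2115×39.738 + 0.1599×119.756 + 0.1665×166.075 + 0.1142×392.933 + 0.1179×560.001 = 172.2888 per 1 000.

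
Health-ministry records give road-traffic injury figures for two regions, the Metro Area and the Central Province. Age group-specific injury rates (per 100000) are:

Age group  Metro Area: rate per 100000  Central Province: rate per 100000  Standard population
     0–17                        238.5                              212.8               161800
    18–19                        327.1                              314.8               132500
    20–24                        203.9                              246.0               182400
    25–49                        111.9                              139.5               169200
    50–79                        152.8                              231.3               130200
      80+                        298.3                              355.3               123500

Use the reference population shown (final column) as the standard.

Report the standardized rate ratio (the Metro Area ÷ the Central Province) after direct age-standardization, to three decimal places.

0.891

Standard total = 899600; weights = 0.1799, 0.1473, 0.2028, 0.1881, 0.1447, 0.1373.
The Metro Area: 0.1799×238.5 + 0.1473×327.1 + 0.2028×203.9 + 0.1881×111.9 + 0.1447×152.8 + 0.1373×298.3 = 216.5290 per 100000.
The Central Province: 0.1799×212.8 + 0.1473×314.8 + 0.2028×246.0 + 0.1881×139.5 + 0.1447×231.3 + 0.1373×355.3 = 243.0087 per 100000.
Ratio = 216.5290 ÷ 243.0087 = 0.89103.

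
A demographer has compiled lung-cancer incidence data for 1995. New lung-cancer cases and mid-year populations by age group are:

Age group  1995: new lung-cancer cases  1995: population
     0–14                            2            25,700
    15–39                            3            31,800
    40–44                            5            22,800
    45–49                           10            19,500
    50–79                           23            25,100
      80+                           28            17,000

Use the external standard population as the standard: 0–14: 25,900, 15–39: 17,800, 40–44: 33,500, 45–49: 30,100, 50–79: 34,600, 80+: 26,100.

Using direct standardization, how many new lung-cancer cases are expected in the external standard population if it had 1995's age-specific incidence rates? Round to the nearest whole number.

Age-specific rates per 100,000 for 1995: 7.78, 9.43, 21.93, 51.28, 91.63, 164.71.
Expected new lung-cancer cases = Σ (standard pop × age-specific rate ÷ 100,000)
= 25,900×7.78/100,000 + 17,800×9.43/100,000 + 33,500×21.93/100,000 + 30,100×51.28/100,000 + 34,600×91.63/100,000 + 26,100×164.71/100,000
= 2.02 + 1.68 + 7.35 + 15.44 + 31.71 + 42.99 = 101.17.

101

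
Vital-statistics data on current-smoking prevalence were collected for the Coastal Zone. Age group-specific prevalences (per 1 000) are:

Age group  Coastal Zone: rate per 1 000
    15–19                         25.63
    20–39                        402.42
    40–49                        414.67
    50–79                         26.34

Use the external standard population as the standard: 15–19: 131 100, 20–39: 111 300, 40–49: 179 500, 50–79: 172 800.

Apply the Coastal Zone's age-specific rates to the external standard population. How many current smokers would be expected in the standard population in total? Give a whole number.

127134

Expected current smokers = Σ (standard pop × age-specific rate ÷ 1 000)
= 131 100×25.63/1 000 + 111 300×402.42/1 000 + 179 500×414.67/1 000 + 172 800×26.34/1 000
= 3360.09 + 44789.35 + 74433.26 + 4551.55 = 127134.26.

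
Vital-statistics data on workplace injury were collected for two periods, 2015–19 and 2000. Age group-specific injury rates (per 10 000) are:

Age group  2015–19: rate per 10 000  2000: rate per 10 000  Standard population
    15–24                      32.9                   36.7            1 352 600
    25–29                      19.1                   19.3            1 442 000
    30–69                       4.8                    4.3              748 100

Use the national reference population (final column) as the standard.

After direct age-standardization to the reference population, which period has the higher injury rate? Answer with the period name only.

Standard total = 3 542 700; weights = 0.3818, 0.4070, 0.2112.
2015–19: 0.3818×32.9 + 0.4070×19.1 + 0.2112×4.8 = 21.3491 per 10 000.
2000: 0.3818×36.7 + 0.4070×19.3 + 0.2112×4.3 = 22.7758 per 10 000.

2000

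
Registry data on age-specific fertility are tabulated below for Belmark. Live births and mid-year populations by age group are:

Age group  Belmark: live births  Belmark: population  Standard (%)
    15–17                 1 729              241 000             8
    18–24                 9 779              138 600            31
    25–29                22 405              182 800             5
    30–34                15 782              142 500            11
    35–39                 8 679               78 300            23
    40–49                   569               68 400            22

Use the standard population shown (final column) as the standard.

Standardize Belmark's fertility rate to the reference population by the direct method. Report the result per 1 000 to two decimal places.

Age-specific rates per 1 000 for Belmark: 7.174, 70.556, 122.566, 110.751, 110.843, 8.319.
Standard weights: 0.08, 0.31, 0.05, 0.11, 0.23, 0.22.
Standardized rate: 0.0800×7.174 + 0.3100×70.556 + 0.0500×122.566 + 0.1100×110.751 + 0.2300×110.843 + 0.2200×8.319 = 68.0810 per 1 000.

68.08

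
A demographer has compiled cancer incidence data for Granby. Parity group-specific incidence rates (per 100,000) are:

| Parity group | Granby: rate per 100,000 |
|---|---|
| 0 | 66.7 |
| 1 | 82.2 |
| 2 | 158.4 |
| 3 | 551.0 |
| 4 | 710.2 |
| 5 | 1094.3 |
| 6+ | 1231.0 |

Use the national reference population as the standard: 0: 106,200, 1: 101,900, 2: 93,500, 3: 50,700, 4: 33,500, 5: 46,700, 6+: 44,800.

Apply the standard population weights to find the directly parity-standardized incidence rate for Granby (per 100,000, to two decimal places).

Standard total = 477,300; weights = 0.2225, 0.2135, 0.1959, 0.1062, 0.0702, 0.0978, 0.0939.
Standardized rate: 0.2225×66.7 + 0.2135×82.2 + 0.1959×158.4 + 0.1062×551.0 + 0.0702×710.2 + 0.0978×1094.3 + 0.0939×1231.0 = 394.4063 per 100,000.

394.41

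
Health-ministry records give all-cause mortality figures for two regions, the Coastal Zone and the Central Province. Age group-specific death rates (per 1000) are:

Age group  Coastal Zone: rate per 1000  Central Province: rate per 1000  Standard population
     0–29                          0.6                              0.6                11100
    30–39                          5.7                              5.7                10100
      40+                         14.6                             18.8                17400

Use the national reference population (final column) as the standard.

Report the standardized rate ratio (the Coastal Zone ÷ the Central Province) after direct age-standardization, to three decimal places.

0.813

Standard total = 38600; weights = 0.2876, 0.2617, 0.4508.
The Coastal Zone: 0.2876×0.6 + 0.2617×5.7 + 0.4508×14.6 = 8.2453 per 1000.
The Central Province: 0.2876×0.6 + 0.2617×5.7 + 0.4508×18.8 = 10.1386 per 1000.
Ratio = 8.2453 ÷ 10.1386 = 0.81326.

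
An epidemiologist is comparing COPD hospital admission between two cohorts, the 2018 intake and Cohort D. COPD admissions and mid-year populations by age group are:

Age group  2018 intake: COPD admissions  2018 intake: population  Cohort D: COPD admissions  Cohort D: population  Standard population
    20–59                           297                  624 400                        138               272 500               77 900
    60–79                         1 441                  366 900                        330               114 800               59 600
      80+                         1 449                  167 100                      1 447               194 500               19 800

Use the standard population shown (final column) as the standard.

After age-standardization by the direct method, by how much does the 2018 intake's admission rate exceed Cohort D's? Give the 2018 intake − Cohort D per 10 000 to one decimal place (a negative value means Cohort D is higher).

Age-specific rates per 10 000 for the 2018 intake: 4.76, 39.28, 86.71.
For Cohort D: 5.06, 28.75, 74.40.
Standard total = 157 300; weights = 0.4952, 0.3789, 0.1259.
The 2018 intake: 0.4952×4.76 + 0.3789×39.28 + 0.1259×86.71 = 28.1518 per 10 000.
Cohort D: 0.4952×5.06 + 0.3789×28.75 + 0.1259×74.40 = 22.7640 per 10 000.
Difference = 28.1518 − 22.7640 = 5.3878.

5.4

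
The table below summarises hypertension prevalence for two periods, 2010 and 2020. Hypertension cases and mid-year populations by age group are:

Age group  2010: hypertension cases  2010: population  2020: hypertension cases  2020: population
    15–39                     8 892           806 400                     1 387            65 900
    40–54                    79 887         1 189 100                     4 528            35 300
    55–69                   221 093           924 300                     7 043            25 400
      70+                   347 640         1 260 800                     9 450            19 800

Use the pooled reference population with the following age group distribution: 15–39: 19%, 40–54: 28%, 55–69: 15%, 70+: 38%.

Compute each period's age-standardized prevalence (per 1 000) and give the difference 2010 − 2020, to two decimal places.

Age-specific rates per 1 000 for 2010: 11.027, 67.183, 239.200, 275.730.
For 2020: 21.047, 128.272, 277.283, 477.273.
Standard weights: 0.19, 0.28, 0.15, 0.38.
2010: 0.1900×11.027 + 0.2800×67.183 + 0.1500×239.200 + 0.3800×275.730 = 161.5636 per 1 000.
2020: 0.1900×21.047 + 0.2800×128.272 + 0.1500×277.283 + 0.3800×477.273 = 262.8712 per 1 000.
Difference = 161.5636 − 262.8712 = -101.3076.

-101.31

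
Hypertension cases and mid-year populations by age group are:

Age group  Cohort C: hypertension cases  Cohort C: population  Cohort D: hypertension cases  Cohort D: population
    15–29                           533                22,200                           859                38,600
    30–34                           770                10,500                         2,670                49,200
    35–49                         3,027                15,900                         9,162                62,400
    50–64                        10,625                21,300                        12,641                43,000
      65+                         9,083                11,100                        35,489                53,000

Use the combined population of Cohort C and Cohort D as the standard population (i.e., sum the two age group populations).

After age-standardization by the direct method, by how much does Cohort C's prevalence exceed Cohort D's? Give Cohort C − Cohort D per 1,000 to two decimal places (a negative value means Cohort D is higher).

Age-specific rates per 1,000 for Cohort C: 24.009, 73.333, 190.377, 498.826, 818.288.
For Cohort D: 22.254, 54.268, 146.827, 293.977, 669.604.
Combined standard total = 327,200; weights = 0.1858, 0.1825, 0.2393, 0.1965, 0.1959.
Cohort C: 0.1858×24.009 + 0.1825×73.333 + 0.2393×190.377 + 0.1965×498.826 + 0.1959×818.288 = 321.7332 per 1,000.
Cohort D: 0.1858×22.254 + 0.1825×54.268 + 0.2393×146.827 + 0.1965×293.977 + 0.1959×669.604 = 238.1226 per 1,000.
Difference = 321.7332 − 238.1226 = 83.6106.

83.61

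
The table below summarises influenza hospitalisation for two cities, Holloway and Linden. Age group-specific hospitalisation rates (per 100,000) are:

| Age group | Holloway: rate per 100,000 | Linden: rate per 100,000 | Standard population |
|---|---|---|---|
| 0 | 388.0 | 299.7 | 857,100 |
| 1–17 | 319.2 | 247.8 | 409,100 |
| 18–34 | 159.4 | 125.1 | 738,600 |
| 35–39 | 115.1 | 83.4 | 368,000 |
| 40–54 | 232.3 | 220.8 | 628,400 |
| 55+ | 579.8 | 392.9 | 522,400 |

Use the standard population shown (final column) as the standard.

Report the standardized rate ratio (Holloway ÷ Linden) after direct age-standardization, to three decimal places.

1.299

Standard total = 3,523,600; weights = 0.2432, 0.1161, 0.2096, 0.1044, 0.1783, 0.1483.
Holloway: 0.2432×388.0 + 0.1161×319.2 + 0.2096×159.4 + 0.1044×115.1 + 0.1783×232.3 + 0.1483×579.8 = 304.2610 per 100,000.
Linden: 0.2432×299.7 + 0.1161×247.8 + 0.2096×125.1 + 0.1044×83.4 + 0.1783×220.8 + 0.1483×392.9 = 234.2319 per 100,000.
Ratio = 304.2610 ÷ 234.2319 = 1.29897.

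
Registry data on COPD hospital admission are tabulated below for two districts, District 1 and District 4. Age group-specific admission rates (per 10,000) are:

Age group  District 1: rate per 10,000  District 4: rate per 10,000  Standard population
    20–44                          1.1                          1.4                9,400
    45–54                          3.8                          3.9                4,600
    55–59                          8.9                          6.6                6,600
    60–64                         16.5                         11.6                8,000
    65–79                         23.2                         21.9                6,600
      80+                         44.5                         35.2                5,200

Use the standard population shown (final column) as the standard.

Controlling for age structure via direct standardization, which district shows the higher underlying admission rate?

Standard total = 40,400; weights = 0.2327, 0.1139, 0.1634, 0.1980, 0.1634, 0.1287.
District 1: 0.2327×1.1 + 0.1139×3.8 + 0.1634×8.9 + 0.1980×16.5 + 0.1634×23.2 + 0.1287×44.5 = 14.9277 per 10,000.
District 4: 0.2327×1.4 + 0.1139×3.9 + 0.1634×6.6 + 0.1980×11.6 + 0.1634×21.9 + 0.1287×35.2 = 12.2535 per 10,000.

District 1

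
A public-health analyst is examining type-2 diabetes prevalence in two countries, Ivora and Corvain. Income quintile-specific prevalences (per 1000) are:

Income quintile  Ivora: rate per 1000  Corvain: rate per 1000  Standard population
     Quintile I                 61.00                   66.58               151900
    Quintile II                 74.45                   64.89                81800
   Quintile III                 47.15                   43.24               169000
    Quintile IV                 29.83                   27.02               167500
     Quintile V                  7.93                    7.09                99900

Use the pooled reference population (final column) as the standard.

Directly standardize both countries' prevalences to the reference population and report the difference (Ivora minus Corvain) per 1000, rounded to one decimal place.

Standard total = 670100; weights = 0.2267, 0.1221, 0.2522, 0.2500, 0.1491.
Ivora: 0.2267×61.00 + 0.1221×74.45 + 0.2522×47.15 + 0.2500×29.83 + 0.1491×7.93 = 43.4457 per 1000.
Corvain: 0.2267×66.58 + 0.1221×64.89 + 0.2522×43.24 + 0.2500×27.02 + 0.1491×7.09 = 41.7299 per 1000.
Difference = 43.4457 − 41.7299 = 1.7158.

1.7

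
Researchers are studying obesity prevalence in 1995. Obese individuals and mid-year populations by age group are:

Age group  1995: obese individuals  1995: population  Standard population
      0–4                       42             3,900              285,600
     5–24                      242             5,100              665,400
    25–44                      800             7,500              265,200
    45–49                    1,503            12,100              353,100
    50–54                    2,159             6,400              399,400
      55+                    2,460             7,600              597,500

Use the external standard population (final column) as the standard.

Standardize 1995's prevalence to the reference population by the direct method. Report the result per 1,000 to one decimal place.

Age-specific rates per 1,000 for 1995: 10.769, 47.451, 106.667, 124.215, 337.344, 323.684.
Standard total = 2,566,200; weights = 0.1113, 0.2593, 0.1033, 0.1376, 0.1556, 0.2328.
Standardized rate: 0.1113×10.769 + 0.2593×47.451 + 0.1033×106.667 + 0.1376×124.215 + 0.1556×337.344 + 0.2328×323.684 = 169.4857 per 1,000.

169.5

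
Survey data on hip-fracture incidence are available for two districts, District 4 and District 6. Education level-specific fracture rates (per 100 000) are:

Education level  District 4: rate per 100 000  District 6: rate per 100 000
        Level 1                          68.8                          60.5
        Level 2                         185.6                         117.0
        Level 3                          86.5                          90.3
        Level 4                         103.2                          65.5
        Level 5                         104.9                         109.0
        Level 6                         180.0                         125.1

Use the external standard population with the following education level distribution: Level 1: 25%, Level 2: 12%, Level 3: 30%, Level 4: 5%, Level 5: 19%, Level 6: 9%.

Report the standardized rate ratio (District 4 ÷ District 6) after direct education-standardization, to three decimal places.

Standard weights: 0.25, 0.12, 0.30, 0.05, 0.19, 0.09.
District 4: 0.2500×68.8 + 0.1200×185.6 + 0.3000×86.5 + 0.0500×103.2 + 0.1900×104.9 + 0.0900×180.0 = 106.7130 per 100 000.
District 6: 0.2500×60.5 + 0.1200×117.0 + 0.3000×90.3 + 0.0500×65.5 + 0.1900×109.0 + 0.0900×125.1 = 91.4990 per 100 000.
Ratio = 106.7130 ÷ 91.4990 = 1.16628.

1.166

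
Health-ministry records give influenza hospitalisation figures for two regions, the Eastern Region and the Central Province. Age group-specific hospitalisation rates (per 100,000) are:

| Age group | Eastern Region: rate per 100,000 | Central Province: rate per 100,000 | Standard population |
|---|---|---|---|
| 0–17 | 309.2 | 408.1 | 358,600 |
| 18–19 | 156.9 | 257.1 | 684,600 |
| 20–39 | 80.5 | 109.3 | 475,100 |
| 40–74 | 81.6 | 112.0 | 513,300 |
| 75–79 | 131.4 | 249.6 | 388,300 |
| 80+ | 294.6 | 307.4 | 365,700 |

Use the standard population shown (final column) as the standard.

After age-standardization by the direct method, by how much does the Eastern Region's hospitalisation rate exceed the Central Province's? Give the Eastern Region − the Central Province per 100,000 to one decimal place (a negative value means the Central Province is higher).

-66.0

Standard total = 2,785,600; weights = 0.1287, 0.2458, 0.1706, 0.1843, 0.1394, 0.1313.
The Eastern Region: 0.1287×309.2 + 0.2458×156.9 + 0.1706×80.5 + 0.1843×81.6 + 0.1394×131.4 + 0.1313×294.6 = 164.1232 per 100,000.
The Central Province: 0.1287×408.1 + 0.2458×257.1 + 0.1706×109.3 + 0.1843×112.0 + 0.1394×249.6 + 0.1313×307.4 = 230.1512 per 100,000.
Difference = 164.1232 − 230.1512 = -66.0280.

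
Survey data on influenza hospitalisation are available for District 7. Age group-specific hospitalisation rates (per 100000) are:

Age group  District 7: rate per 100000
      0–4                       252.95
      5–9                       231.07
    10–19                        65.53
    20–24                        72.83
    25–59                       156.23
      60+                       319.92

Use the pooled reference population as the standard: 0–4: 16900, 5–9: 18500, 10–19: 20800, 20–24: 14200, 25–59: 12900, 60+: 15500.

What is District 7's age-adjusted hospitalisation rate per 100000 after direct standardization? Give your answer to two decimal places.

Standard total = 98800; weights = 0.1711, 0.1872, 0.2105, 0.1437, 0.1306, 0.1569.
Standardized rate: 0.1711×252.95 + 0.1872×231.07 + 0.2105×65.53 + 0.1437×72.83 + 0.1306×156.23 + 0.1569×319.92 = 181.3865 per 100000.

181.39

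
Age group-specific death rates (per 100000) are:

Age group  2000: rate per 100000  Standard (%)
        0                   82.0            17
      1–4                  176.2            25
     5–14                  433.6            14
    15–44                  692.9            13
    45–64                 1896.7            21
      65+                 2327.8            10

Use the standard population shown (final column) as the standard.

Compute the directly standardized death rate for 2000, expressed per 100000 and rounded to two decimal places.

839.86

Standard weights: 0.17, 0.25, 0.14, 0.13, 0.21, 0.10.
Standardized rate: 0.1700×82.0 + 0.2500×176.2 + 0.1400×433.6 + 0.1300×692.9 + 0.2100×1896.7 + 0.1000×2327.8 = 839.8580 per 100000.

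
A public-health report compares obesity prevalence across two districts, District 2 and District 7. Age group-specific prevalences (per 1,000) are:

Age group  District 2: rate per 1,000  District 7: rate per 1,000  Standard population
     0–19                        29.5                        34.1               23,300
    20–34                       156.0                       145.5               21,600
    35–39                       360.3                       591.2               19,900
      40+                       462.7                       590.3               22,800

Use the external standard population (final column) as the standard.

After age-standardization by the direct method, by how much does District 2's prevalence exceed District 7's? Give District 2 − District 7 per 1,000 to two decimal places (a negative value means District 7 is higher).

-84.30

Standard total = 87,600; weights = 0.2660, 0.2466, 0.2272, 0.2603.
District 2: 0.2660×29.5 + 0.2466×156.0 + 0.2272×360.3 + 0.2603×462.7 = 248.5900 per 1,000.
District 7: 0.2660×34.1 + 0.2466×145.5 + 0.2272×591.2 + 0.2603×590.3 = 332.8887 per 1,000.
Difference = 248.5900 − 332.8887 = -84.2987.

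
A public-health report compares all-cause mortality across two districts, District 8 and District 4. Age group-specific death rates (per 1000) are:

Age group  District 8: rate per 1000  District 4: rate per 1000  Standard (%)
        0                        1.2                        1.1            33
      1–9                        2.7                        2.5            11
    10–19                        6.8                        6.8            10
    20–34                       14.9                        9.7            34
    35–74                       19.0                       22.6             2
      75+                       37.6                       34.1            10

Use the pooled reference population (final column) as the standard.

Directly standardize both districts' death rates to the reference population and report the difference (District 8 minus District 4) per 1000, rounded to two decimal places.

Standard weights: 0.33, 0.11, 0.10, 0.34, 0.02, 0.10.
District 8: 0.3300×1.2 + 0.1100×2.7 + 0.1000×6.8 + 0.3400×14.9 + 0.0200×19.0 + 0.1000×37.6 = 10.5790 per 1000.
District 4: 0.3300×1.1 + 0.1100×2.5 + 0.1000×6.8 + 0.3400×9.7 + 0.0200×22.6 + 0.1000×34.1 = 8.4780 per 1000.
Difference = 10.5790 − 8.4780 = 2.1010.

2.10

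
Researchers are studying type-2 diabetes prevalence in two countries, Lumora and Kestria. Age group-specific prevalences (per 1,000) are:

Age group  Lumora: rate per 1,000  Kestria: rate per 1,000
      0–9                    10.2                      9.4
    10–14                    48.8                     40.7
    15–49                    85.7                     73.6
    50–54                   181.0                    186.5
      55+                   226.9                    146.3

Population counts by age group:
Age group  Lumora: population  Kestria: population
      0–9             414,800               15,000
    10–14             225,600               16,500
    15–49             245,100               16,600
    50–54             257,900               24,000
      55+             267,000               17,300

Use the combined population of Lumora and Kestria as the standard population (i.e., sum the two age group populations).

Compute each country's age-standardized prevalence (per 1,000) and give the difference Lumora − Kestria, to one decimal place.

Combined standard total = 1,499,800; weights = 0.2866, 0.1614, 0.1745, 0.1880, 0.1896.
Lumora: 0.2866×10.2 + 0.1614×48.8 + 0.1745×85.7 + 0.1880×181.0 + 0.1896×226.9 = 102.7855 per 1,000.
Kestria: 0.2866×9.4 + 0.1614×40.7 + 0.1745×73.6 + 0.1880×186.5 + 0.1896×146.3 = 84.8928 per 1,000.
Difference = 102.7855 − 84.8928 = 17.8928.

17.9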